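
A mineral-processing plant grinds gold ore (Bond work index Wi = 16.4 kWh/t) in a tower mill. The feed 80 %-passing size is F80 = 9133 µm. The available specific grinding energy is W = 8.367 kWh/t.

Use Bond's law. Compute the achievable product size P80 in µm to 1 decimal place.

W = 10 Wi / √P80 − 10 Wi / √F80
1/√P80 = 1/√F80 + W/(10·Wi)
  = 8.3670/(10·16.4) + 1/√9133 = 0.051018 + 0.010464 = 0.061482
P80 = (1/0.061482)² = 16.2649² = 264.55 µm

P80 = 264.5 µm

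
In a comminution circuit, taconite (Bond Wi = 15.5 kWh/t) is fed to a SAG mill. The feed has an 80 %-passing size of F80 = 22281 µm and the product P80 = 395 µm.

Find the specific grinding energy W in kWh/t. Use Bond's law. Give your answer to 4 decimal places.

W = 10·Wi·(P80^(-½) − F80^(-½))
1/√395 = 0.050315;  1/√22281 = 0.006699
W = 10·15.5·(0.050315 − 0.006699) = 6.7605 kWh/t

W = 6.7605 kWh/t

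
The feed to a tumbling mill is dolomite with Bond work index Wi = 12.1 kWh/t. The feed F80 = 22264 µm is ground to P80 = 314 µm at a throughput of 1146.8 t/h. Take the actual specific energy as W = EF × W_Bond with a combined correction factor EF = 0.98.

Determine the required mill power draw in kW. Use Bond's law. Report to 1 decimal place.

W = 10 Wi (P80^-0.5 − F80^-0.5)
W = 10·12.1·(1/√314 − 1/√22264) = 10·12.1·(0.049731) = 6.0175 kWh/t
W_actual = 0.98 × 6.0175 = 5.8971 kWh/t
P_mill = W·ṁ = 5.8971·1146.8 = 6762.8 kW

P = 6762.8 kW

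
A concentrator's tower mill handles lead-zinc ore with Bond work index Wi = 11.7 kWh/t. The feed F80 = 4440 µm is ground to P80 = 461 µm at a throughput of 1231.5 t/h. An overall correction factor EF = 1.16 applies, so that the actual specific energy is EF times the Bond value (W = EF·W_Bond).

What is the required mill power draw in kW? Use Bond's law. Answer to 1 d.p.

W = 10·Wi·[P80^(−½) − F80^(−½)]
W = 10·11.7·(1/√461 − 1/√4440) = 10·11.7·(0.031567) = 3.6934 kWh/t
W_actual = 1.16 × 3.6934 = 4.2843 kWh/t
Power = W × throughput = 4.2843 kWh/t × 1231.5 t/h = 5276.1 kW

P = 5276.1 kW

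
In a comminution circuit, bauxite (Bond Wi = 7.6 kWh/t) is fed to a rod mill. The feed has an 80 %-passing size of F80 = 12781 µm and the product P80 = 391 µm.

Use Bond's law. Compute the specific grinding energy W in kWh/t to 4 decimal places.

W = 10 Wi (1/√P80 − 1/√F80)  [Bond]
1/√391 = 0.050572;  1/√12781 = 0.008845
W = 10·7.6·(0.050572 − 0.008845) = 3.1712 kWh/t

W = 3.1712 kWh/t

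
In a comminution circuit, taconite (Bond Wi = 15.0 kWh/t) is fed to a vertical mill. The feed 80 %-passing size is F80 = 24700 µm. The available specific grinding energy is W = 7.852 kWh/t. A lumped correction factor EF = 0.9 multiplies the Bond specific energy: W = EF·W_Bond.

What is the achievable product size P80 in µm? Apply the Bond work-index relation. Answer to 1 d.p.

W = 10 Wi (1/√P80 − 1/√F80)  [Bond]
W_Bond = W / EF = 7.852 / 0.9 = 8.7244 kWh/t
P80^-0.5 = F80^-0.5 + W_Bond/(10 Wi)
  = 8.7244/(10·15.0) + 1/√24700 = 0.058163 + 0.006363 = 0.064526
P80 = (1/0.064526)² = 15.4977² = 240.18 µm

P80 = 240.2 µm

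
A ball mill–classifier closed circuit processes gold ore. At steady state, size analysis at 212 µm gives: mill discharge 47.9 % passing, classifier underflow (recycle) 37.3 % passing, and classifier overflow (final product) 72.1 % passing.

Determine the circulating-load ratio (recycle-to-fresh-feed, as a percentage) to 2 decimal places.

Classifier node, passing 212 µm:
r = (o − d)/(d − u)
r = (72.1 − 47.9)/(47.9 − 37.3) = 24.2/10.6 = 2.2830
CL = 100·r = 228.30 %

CL = 228.30 %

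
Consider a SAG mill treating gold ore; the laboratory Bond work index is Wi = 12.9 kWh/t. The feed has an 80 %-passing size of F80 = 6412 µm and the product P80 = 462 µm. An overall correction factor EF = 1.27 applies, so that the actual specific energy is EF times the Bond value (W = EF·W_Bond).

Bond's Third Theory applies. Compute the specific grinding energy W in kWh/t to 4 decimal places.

W = 5.5761 kWh/t

W_Bond = 10·Wi·(1/√P₈₀ − 1/√F₈₀)
1/√462 = 0.046524;  1/√6412 = 0.012488
W = 10·12.9·(0.046524 − 0.012488) = 4.3906 kWh/t
W_actual = 1.27 × 4.3906 = 5.5761 kWh/t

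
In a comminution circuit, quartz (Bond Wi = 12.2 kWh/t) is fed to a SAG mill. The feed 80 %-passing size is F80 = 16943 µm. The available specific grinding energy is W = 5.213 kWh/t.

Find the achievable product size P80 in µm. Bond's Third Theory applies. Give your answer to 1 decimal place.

W = 10 Wi (1/√P80 − 1/√F80)  [Bond]
P80^(−½) = W/(10 Wi) + F80^(−½)
  = 5.2130/(10·12.2) + 1/√16943 = 0.042730 + 0.007683 = 0.050412
P80 = (1/0.050412)² = 19.8365² = 393.49 µm

P80 = 393.5 µm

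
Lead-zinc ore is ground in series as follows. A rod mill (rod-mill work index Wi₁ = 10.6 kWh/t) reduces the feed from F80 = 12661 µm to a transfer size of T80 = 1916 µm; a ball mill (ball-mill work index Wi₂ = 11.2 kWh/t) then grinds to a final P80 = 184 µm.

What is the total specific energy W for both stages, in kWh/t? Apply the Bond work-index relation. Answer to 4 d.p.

Bond:  W = 10 Wi (1/√P − 1/√F)
Stage 1 (12661→1916 µm, Wi₁=10.6): W₁ = 10·10.6·(0.022846 − 0.008887) = 1.4796 kWh/t
Stage 2 (1916→184 µm, Wi₂=11.2): W₂ = 10·11.2·(0.073721 − 0.022846) = 5.6980 kWh/t
W = W₁ + W₂ = 1.4796 + 5.6980 = 7.1776 kWh/t

W = 7.1776 kWh/t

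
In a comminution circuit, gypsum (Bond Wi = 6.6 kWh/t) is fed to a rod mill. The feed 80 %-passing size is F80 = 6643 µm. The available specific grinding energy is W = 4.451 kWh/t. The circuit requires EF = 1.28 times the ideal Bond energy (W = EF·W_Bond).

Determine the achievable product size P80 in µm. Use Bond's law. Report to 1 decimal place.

W = 10 Wi (1/√P80 − 1/√F80)  [Bond]
W_Bond = W / EF = 4.451 / 1.28 = 3.4773 kWh/t
⇒ 1/√P80 = W_Bond/(10·Wi) + 1/√F80
  = 3.4773/(10·6.6) + 1/√6643 = 0.052687 + 0.012269 = 0.064956
P80 = (1/0.064956)² = 15.3950² = 237.01 µm

P80 = 237.0 µm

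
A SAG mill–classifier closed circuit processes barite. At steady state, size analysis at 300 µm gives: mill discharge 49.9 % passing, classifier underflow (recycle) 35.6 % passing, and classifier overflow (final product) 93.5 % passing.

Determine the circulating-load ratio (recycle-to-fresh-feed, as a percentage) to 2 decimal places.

CL = 304.90 %

Let r = R/F. Size balance at 300 µm:
r = (o − d)/(d − u)
r = (93.5 − 49.9)/(49.9 − 35.6) = 43.6/14.3 = 3.0490
CL = 100·r = 304.90 %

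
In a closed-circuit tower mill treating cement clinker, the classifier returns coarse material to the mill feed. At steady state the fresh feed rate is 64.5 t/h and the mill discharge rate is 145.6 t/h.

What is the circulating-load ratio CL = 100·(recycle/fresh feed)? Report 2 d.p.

CL = 125.74 %

Discharge = new feed + return, hence
R = M − F = 145.6 − 64.5 = 81.1 t/h
CL = 100·R/F = 100·81.1/64.5 = 125.74 %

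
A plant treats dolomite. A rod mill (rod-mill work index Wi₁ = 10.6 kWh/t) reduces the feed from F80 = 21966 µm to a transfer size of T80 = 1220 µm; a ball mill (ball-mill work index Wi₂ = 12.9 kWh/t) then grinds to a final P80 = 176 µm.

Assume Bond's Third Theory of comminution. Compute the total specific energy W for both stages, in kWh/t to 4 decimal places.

W = 8.3500 kWh/t

W = 10·Wi·[P80^(−½) − F80^(−½)]
Stage 1 (21966→1220 µm, Wi₁=10.6): W₁ = 10·10.6·(0.028630 − 0.006747) = 2.3196 kWh/t
Stage 2 (1220→176 µm, Wi₂=12.9): W₂ = 10·12.9·(0.075378 − 0.028630) = 6.0305 kWh/t
W = W₁ + W₂ = 2.3196 + 6.0305 = 8.3500 kWh/t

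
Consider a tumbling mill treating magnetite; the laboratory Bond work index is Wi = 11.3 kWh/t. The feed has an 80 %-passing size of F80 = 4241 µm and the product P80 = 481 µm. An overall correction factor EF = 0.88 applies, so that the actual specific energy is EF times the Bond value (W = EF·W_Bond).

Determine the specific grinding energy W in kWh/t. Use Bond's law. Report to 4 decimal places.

W_Bond = 10·Wi·(1/√P₈₀ − 1/√F₈₀)
1/√481 = 0.045596;  1/√4241 = 0.015356
W = 10·11.3·(0.045596 − 0.015356) = 3.4172 kWh/t
W_actual = 0.88 × 3.4172 = 3.0071 kWh/t

W = 3.0071 kWh/t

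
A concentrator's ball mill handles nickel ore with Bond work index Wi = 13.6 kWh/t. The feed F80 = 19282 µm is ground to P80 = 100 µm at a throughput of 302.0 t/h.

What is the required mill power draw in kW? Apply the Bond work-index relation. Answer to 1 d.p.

P = 3811.4 kW

W = 10 Wi (1/√P80 − 1/√F80)  [Bond]
W = 10·13.6·(1/√100 − 1/√19282) = 10·13.6·(0.092798) = 12.6206 kWh/t
P = W·T = 12.6206·302.0 = 3811.4 kW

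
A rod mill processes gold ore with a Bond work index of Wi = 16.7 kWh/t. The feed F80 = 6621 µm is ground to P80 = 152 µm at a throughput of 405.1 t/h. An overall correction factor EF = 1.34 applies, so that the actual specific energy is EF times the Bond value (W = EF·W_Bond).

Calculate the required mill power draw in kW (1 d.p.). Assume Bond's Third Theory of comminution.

P = 6238.9 kW

W = 10 Wi (1/√P80 − 1/√F80)  [Bond]
W = 10·16.7·(1/√152 − 1/√6621) = 10·16.7·(0.068821) = 11.4931 kWh/t
With EF = 1.34: W = 11.4931·1.34 = 15.4008 kWh/t
Power = W × throughput = 15.4008 kWh/t × 405.1 t/h = 6238.9 kW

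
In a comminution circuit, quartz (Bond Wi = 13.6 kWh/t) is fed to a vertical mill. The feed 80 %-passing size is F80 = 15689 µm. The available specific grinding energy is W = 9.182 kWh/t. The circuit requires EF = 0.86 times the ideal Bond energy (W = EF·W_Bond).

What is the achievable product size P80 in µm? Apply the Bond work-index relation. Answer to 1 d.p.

W = 10·Wi·(P80^(-½) − F80^(-½))
W_Bond = W / EF = 9.182 / 0.86 = 10.6767 kWh/t
⇒ 1/√P80 = W_Bond/(10·Wi) + 1/√F80
  = 10.6767/(10·13.6) + 1/√15689 = 0.078505 + 0.007984 = 0.086489
P80 = (1/0.086489)² = 11.5621² = 133.68 µm

P80 = 133.7 µm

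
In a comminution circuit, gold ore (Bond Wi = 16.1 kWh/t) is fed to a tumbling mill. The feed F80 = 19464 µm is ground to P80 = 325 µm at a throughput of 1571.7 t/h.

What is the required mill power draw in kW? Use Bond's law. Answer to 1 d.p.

Bond:  W = 10 Wi (1/√P − 1/√F)
W = 10·16.1·(1/√325 − 1/√19464) = 10·16.1·(0.048302) = 7.7767 kWh/t
Power = W × throughput = 7.7767 kWh/t × 1571.7 t/h = 12222.6 kW

P = 12222.6 kW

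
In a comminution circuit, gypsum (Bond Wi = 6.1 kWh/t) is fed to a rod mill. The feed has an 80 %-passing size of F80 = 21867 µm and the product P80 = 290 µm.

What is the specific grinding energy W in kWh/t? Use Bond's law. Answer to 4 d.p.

Bond:  W = 10 Wi (1/√P − 1/√F)
1/√290 = 0.058722;  1/√21867 = 0.006762
W = 10·6.1·(0.058722 − 0.006762) = 3.1695 kWh/t

W = 3.1695 kWh/t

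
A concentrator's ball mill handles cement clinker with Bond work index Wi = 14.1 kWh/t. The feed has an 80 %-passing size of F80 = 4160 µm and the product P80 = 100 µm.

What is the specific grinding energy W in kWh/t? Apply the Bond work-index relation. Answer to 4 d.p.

W = 11.9139 kWh/t

W = 10 Wi (P80^-0.5 − F80^-0.5)
1/√100 = 0.100000;  1/√4160 = 0.015504
W = 10·14.1·(0.100000 − 0.015504) = 11.9139 kWh/t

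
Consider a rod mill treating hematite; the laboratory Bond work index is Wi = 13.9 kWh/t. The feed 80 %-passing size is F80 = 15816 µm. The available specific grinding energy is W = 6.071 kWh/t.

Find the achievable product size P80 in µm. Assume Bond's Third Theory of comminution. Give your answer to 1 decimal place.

W_Bond = 10·Wi·(1/√P₈₀ − 1/√F₈₀)
P80^-0.5 = F80^-0.5 + W/(10 Wi)
  = 6.0710/(10·13.9) + 1/√15816 = 0.043676 + 0.007952 = 0.051628
P80 = (1/0.051628)² = 19.3694² = 375.17 µm

P80 = 375.2 µm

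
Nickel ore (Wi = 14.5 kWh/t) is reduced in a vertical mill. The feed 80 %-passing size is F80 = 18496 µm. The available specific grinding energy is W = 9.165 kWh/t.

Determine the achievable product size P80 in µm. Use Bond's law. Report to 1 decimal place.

P80 = 200.9 µm

W = 10 Wi (1/√P80 − 1/√F80)  [Bond]
⇒ 1/√P80 = W/(10 Wi) + 1/√F80
  = 9.1650/(10·14.5) + 1/√18496 = 0.063207 + 0.007353 = 0.070560
P80 = (1/0.070560)² = 14.1724² = 200.86 µm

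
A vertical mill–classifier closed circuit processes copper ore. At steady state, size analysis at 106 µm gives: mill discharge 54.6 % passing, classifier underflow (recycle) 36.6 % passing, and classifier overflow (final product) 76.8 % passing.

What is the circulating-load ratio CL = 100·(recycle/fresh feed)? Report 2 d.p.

Balance %-passing 106 µm (r = R/F):
Fd + Rd = Ru + Fo ⇒ R/F = (o−d)/(d−u)
r = (76.8 − 54.6)/(54.6 − 36.6) = 22.2/18.0 = 1.2333
CL = 100·r = 123.33 %

CL = 123.33 %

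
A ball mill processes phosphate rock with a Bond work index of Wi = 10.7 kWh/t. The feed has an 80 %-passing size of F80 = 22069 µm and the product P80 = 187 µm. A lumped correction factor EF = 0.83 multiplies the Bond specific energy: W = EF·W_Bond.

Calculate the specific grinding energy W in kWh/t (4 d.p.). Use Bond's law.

W = 10 Wi / √P80 − 10 Wi / √F80
1/√187 = 0.073127;  1/√22069 = 0.006731
W = 10·10.7·(0.073127 − 0.006731) = 7.1043 kWh/t
With EF = 0.83: W = 7.1043·0.83 = 5.8966 kWh/t

W = 5.8966 kWh/t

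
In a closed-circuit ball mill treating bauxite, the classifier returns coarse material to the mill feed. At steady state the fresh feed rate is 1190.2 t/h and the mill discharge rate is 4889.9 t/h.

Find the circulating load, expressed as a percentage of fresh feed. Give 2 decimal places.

CL = 310.85 %

M = F + R at steady state, so:
R = M − F = 4889.9 − 1190.2 = 3699.7 t/h
CL = 100·R/F = 100·3699.7/1190.2 = 310.85 %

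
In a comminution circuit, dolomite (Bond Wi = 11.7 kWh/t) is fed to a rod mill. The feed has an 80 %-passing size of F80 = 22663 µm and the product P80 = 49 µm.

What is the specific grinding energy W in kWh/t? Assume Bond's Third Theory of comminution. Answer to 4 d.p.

W = 15.9371 kWh/t

W = 10 Wi / √P80 − 10 Wi / √F80
1/√49 = 0.142857;  1/√22663 = 0.006643
W = 10·11.7·(0.142857 − 0.006643) = 15.9371 kWh/t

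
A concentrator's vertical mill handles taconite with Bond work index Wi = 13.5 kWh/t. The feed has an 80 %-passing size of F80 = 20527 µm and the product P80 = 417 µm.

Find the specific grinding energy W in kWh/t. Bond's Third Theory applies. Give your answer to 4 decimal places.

W = 10 Wi / √P80 − 10 Wi / √F80
1/√417 = 0.048970;  1/√20527 = 0.006980
W = 10·13.5·(0.048970 − 0.006980) = 5.6687 kWh/t

W = 5.6687 kWh/t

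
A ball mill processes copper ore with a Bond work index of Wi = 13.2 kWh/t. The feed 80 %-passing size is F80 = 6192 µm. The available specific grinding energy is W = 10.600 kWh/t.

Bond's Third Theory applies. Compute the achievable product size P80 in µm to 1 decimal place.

P80 = 115.6 µm

W = 10 Wi (1/√P80 − 1/√F80)  [Bond]
P80^(−½) = W/(10 Wi) + F80^(−½)
  = 10.6000/(10·13.2) + 1/√6192 = 0.080303 + 0.012708 = 0.093011
P80 = (1/0.093011)² = 10.7514² = 115.59 µm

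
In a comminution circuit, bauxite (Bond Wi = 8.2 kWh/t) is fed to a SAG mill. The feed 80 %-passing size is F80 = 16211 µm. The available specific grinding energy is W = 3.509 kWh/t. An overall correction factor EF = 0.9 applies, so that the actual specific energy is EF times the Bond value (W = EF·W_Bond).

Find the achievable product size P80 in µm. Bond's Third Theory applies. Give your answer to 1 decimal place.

P80 = 325.8 µm

W = 10·Wi·(P80^(-½) − F80^(-½))
W_Bond = W / EF = 3.509 / 0.9 = 3.8989 kWh/t
⇒ 1/√P80 = W_Bond/(10 Wi) + 1/√F80
  = 3.8989/(10·8.2) + 1/√16211 = 0.047547 + 0.007854 = 0.055402
P80 = (1/0.055402)² = 18.0501² = 325.80 µm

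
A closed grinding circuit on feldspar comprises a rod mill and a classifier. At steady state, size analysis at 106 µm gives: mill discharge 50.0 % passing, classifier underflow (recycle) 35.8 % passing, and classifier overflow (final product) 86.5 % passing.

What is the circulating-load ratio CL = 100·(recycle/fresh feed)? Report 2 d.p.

CL = 257.04 %

Classifier node, passing 106 µm:
Fd + Rd = Ru + Fo ⇒ R/F = (o−d)/(d−u)
r = (86.5 − 50.0)/(50.0 − 35.8) = 36.5/14.2 = 2.5704
CL = 100·r = 257.04 %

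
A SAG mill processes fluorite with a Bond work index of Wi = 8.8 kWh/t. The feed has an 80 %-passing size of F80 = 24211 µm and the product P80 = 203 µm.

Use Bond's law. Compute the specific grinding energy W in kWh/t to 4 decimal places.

W = 10 Wi (1/√P80 − 1/√F80)  [Bond]
1/√203 = 0.070186;  1/√24211 = 0.006427
W = 10·8.8·(0.070186 − 0.006427) = 5.6108 kWh/t

W = 5.6108 kWh/t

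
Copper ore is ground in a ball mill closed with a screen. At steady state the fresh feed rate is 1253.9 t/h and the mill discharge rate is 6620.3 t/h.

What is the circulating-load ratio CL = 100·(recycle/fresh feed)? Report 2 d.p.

Mill node: discharge = fresh + recycle.
R = M − F = 6620.3 − 1253.9 = 5366.4 t/h
CL = 100·R/F = 100·5366.4/1253.9 = 427.98 %

CL = 427.98 %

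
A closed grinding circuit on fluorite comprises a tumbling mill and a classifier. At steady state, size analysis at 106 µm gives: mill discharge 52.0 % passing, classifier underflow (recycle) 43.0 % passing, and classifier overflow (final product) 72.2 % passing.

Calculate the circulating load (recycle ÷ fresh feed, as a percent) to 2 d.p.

Balance %-passing 106 µm (r = R/F):
r = (o − d)/(d − u)
r = (72.2 − 52.0)/(52.0 − 43.0) = 20.2/9.0 = 2.2444
CL = 100·r = 224.44 %

CL = 224.44 %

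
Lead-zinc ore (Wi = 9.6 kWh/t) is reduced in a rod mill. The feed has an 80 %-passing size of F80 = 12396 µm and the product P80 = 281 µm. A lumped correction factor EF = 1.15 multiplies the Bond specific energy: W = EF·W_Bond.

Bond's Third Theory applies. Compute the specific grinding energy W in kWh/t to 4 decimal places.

W = 5.5943 kWh/t

W = 10·Wi·[P80^(−½) − F80^(−½)]
1/√281 = 0.059655;  1/√12396 = 0.008982
W = 10·9.6·(0.059655 − 0.008982) = 4.8646 kWh/t
Corrected W = EF·W_Bond = 1.15·4.8646 = 5.5943 kWh/t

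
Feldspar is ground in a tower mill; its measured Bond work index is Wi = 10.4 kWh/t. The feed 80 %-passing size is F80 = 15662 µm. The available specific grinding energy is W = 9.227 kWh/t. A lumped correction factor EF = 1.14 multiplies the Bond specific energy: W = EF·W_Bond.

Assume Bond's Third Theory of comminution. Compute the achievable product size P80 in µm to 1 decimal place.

P80 = 135.8 µm

W = 10·Wi·(P80^(-½) − F80^(-½))
W_Bond = W / EF = 9.227 / 1.14 = 8.0939 kWh/t
1/√P80 = 1/√F80 + W_Bond/(10·Wi)
  = 8.0939/(10·10.4) + 1/√15662 = 0.077826 + 0.007991 = 0.085816
P80 = (1/0.085816)² = 11.6528² = 135.79 µm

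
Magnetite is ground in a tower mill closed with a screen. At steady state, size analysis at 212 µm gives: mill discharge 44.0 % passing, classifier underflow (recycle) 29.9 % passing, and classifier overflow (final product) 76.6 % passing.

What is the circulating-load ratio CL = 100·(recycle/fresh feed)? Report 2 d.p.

Let r = R/F. Size balance at 212 µm:
(1+r)d = ru + o → r = (o−d)/(d−u)
r = (76.6 − 44.0)/(44.0 − 29.9) = 32.6/14.1 = 2.3121
CL = 100·r = 231.21 %

CL = 231.21 %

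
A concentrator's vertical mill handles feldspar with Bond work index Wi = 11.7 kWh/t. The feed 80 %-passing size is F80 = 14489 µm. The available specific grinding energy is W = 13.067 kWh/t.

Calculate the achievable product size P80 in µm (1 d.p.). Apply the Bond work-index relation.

W = 10·Wi·[P80^(−½) − F80^(−½)]
⇒ 1/√P80 = W/(10 Wi) + 1/√F80
  = 13.0670/(10·11.7) + 1/√14489 = 0.111684 + 0.008308 = 0.119991
P80 = (1/0.119991)² = 8.3339² = 69.45 µm

P80 = 69.5 µm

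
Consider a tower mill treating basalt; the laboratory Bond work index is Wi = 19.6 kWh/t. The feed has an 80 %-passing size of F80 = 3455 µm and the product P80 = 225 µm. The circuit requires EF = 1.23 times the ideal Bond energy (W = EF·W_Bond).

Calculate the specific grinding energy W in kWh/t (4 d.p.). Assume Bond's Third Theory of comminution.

Bond: W = 10·Wi·(1/√P80 − 1/√F80)
1/√225 = 0.066667;  1/√3455 = 0.017013
W = 10·19.6·(0.066667 − 0.017013) = 9.7322 kWh/t
With EF = 1.23: W = 9.7322·1.23 = 11.9706 kWh/t

W = 11.9706 kWh/t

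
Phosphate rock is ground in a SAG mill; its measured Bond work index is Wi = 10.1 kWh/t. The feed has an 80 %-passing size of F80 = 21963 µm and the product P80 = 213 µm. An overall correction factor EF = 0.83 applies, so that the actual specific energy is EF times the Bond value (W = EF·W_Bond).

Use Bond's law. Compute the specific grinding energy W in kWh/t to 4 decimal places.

W = 5.1783 kWh/t

W = 10·Wi·[P80^(−½) − F80^(−½)]
1/√213 = 0.068519;  1/√21963 = 0.006748
W = 10·10.1·(0.068519 − 0.006748) = 6.2389 kWh/t
Apply correction: 6.2389 × 0.83 = 5.1783 kWh/t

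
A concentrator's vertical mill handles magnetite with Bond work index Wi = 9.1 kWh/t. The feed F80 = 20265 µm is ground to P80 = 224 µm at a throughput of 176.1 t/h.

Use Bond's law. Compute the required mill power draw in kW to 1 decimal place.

Bond:  W = 10 Wi (1/√P − 1/√F)
W = 10·9.1·(1/√224 − 1/√20265) = 10·9.1·(0.059791) = 5.4409 kWh/t
P_mill = W·ṁ = 5.4409·176.1 = 958.2 kW

P = 958.2 kW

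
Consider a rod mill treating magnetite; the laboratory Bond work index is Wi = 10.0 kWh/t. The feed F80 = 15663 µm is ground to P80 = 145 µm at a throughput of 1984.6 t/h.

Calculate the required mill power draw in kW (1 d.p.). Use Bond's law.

P = 14895.5 kW

W = 10·Wi·(P80^(-½) − F80^(-½))
W = 10·10.0·(1/√145 − 1/√15663) = 10·10.0·(0.075055) = 7.5055 kWh/t
Power = W × throughput = 7.5055 kWh/t × 1984.6 t/h = 14895.5 kW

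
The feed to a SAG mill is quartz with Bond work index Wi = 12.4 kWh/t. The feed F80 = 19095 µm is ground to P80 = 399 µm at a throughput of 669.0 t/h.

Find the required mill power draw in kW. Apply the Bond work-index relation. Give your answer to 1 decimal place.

P = 3552.7 kW

W_Bond = 10·Wi·(1/√P₈₀ − 1/√F₈₀)
W = 10·12.4·(1/√399 − 1/√19095) = 10·12.4·(0.042826) = 5.3104 kWh/t
Mill draw = 5.3104 × 669.0 = 3552.7 kW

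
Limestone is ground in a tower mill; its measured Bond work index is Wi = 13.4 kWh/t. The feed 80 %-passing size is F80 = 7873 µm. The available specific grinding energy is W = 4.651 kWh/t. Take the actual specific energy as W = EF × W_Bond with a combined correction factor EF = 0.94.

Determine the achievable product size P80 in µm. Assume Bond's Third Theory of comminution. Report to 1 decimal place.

Bond: W = 10·Wi·(1/√P80 − 1/√F80)
W_Bond = W / EF = 4.651 / 0.94 = 4.9479 kWh/t
P80^-0.5 = F80^-0.5 + W_Bond/(10 Wi)
  = 4.9479/(10·13.4) + 1/√7873 = 0.036924 + 0.011270 = 0.048195
P80 = (1/0.048195)² = 20.7492² = 430.53 µm

P80 = 430.5 µm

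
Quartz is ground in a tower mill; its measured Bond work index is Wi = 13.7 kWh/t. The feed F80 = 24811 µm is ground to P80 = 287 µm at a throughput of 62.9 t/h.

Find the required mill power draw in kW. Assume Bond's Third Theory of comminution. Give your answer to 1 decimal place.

W = 10 Wi (P80^-0.5 − F80^-0.5)
W = 10·13.7·(1/√287 − 1/√24811) = 10·13.7·(0.052680) = 7.2171 kWh/t
Power = W × throughput = 7.2171 kWh/t × 62.9 t/h = 454.0 kW

P = 454.0 kW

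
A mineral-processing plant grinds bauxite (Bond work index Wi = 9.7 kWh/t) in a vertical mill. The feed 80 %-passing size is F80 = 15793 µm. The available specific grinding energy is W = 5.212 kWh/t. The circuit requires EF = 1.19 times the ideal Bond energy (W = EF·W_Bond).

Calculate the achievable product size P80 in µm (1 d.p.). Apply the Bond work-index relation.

P80 = 354.5 µm

W = 10 Wi (1/√P80 − 1/√F80)  [Bond]
W_Bond = W / EF = 5.212 / 1.19 = 4.3798 kWh/t
P80^(−½) = W_Bond/(10 Wi) + F80^(−½)
  = 4.3798/(10·9.7) + 1/√15793 = 0.045153 + 0.007957 = 0.053110
P80 = (1/0.053110)² = 18.8288² = 354.52 µm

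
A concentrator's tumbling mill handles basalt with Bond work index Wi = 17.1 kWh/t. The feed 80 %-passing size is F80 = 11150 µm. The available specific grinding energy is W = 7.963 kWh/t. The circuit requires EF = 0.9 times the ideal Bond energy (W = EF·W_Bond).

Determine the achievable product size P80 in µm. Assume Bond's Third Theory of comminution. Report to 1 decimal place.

W = 10 Wi (P80^-0.5 − F80^-0.5)
W_Bond = W / EF = 7.963 / 0.9 = 8.8478 kWh/t
P80^-0.5 = F80^-0.5 + W_Bond/(10 Wi)
  = 8.8478/(10·17.1) + 1/√11150 = 0.051741 + 0.009470 = 0.061212
P80 = (1/0.061212)² = 16.3368² = 266.89 µm

P80 = 266.9 µm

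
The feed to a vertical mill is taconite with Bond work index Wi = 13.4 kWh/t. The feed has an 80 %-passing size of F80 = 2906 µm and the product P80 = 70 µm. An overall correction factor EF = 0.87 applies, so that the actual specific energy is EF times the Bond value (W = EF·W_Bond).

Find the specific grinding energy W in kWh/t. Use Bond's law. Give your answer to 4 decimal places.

W = 10 Wi (P80^-0.5 − F80^-0.5)
1/√70 = 0.119523;  1/√2906 = 0.018550
W = 10·13.4·(0.119523 − 0.018550) = 13.5303 kWh/t
With EF = 0.87: W = 13.5303·0.87 = 11.7714 kWh/t

W = 11.7714 kWh/t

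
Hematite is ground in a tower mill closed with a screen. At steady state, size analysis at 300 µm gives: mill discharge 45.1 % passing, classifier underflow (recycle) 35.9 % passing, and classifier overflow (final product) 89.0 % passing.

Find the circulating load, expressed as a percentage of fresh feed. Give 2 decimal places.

CL = 477.17 %

Mass balance on the −300 µm fraction:
d + r·d = r·u + o → r(d−u) = o−d
r = (89.0 − 45.1)/(45.1 − 35.9) = 43.9/9.2 = 4.7717
CL = 100·r = 477.17 %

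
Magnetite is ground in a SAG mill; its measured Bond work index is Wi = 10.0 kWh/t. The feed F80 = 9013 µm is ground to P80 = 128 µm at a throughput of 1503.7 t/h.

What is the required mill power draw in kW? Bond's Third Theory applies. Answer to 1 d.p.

W = 10·Wi·(P80^(-½) − F80^(-½))
W = 10·10.0·(1/√128 − 1/√9013) = 10·10.0·(0.077855) = 7.7855 kWh/t
P = W·T = 7.7855·1503.7 = 11707.1 kW

P = 11707.1 kW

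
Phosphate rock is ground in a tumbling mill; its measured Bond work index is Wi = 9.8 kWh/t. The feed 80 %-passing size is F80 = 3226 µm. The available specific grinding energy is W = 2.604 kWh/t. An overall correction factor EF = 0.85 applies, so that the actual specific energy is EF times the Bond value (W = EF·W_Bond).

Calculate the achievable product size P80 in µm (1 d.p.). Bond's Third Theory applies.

Bond:  W = 10 Wi (1/√P − 1/√F)
W_Bond = W / EF = 2.604 / 0.85 = 3.0635 kWh/t
⇒ 1/√P80 = W_Bond/(10·Wi) + 1/√F80
  = 3.0635/(10·9.8) + 1/√3226 = 0.031261 + 0.017606 = 0.048867
P80 = (1/0.048867)² = 20.4638² = 418.77 µm

P80 = 418.8 µm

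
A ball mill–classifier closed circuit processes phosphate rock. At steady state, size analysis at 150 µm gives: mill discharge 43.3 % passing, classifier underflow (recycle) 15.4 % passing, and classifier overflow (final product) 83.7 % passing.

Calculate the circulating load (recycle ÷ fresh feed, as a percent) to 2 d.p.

Classifier node, passing 150 µm:
(1+r)d = ru + o → r = (o−d)/(d−u)
r = (83.7 − 43.3)/(43.3 − 15.4) = 40.4/27.9 = 1.4480
CL = 100·r = 144.80 %

CL = 144.80 %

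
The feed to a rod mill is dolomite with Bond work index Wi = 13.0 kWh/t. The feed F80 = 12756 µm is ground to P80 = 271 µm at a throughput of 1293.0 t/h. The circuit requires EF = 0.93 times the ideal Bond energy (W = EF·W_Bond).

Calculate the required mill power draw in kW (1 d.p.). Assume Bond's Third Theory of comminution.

P = 8111.9 kW

W = 10 Wi (1/√P80 − 1/√F80)  [Bond]
W = 10·13.0·(1/√271 − 1/√12756) = 10·13.0·(0.051892) = 6.7459 kWh/t
Apply correction: 6.7459 × 0.93 = 6.2737 kWh/t
Power = W × throughput = 6.2737 kWh/t × 1293.0 t/h = 8111.9 kW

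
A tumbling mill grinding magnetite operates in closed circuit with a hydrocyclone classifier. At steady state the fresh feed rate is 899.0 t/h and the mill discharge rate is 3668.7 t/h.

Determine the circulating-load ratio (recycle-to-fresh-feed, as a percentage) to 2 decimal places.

Steady state: M = F + R.
R = M − F = 3668.7 − 899.0 = 2769.7 t/h
CL = 100·R/F = 100·2769.7/899.0 = 308.09 %

CL = 308.09 %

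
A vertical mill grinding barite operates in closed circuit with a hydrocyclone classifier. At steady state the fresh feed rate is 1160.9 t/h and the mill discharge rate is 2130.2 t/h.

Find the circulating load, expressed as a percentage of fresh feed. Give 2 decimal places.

CL = 83.50 %

Discharge = new feed + return, hence
R = M − F = 2130.2 − 1160.9 = 969.3 t/h
CL = 100·R/F = 100·969.3/1160.9 = 83.50 %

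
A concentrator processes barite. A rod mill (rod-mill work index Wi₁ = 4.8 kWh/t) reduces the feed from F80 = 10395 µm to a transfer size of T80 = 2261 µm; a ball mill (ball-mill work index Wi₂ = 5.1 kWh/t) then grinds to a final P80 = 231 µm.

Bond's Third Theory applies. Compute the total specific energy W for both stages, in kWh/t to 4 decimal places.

W = 2.8217 kWh/t

W = 10·Wi·(P80^(-½) − F80^(-½))
Stage 1 (10395→2261 µm, Wi₁=4.8): W₁ = 10·4.8·(0.021031 − 0.009808) = 0.5387 kWh/t
Stage 2 (2261→231 µm, Wi₂=5.1): W₂ = 10·5.1·(0.065795 − 0.021031) = 2.2830 kWh/t
W = W₁ + W₂ = 0.5387 + 2.2830 = 2.8217 kWh/t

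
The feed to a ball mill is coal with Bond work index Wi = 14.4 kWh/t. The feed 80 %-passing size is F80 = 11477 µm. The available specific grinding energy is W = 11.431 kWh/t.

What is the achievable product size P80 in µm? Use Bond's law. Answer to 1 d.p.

Bond: W = 10·Wi·(1/√P80 − 1/√F80)
1/√P80 = 1/√F80 + W/(10·Wi)
  = 11.4310/(10·14.4) + 1/√11477 = 0.079382 + 0.009334 = 0.088716
P80 = (1/0.088716)² = 11.2719² = 127.06 µm

P80 = 127.1 µm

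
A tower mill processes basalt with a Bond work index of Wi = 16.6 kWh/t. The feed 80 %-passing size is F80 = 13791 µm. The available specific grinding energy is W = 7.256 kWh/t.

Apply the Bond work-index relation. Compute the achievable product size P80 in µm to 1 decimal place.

P80 = 366.6 µm

W = 10 Wi (1/√P80 − 1/√F80)  [Bond]
P80^-0.5 = F80^-0.5 + W/(10 Wi)
  = 7.2560/(10·16.6) + 1/√13791 = 0.043711 + 0.008515 = 0.052226
P80 = (1/0.052226)² = 19.1475² = 366.63 µm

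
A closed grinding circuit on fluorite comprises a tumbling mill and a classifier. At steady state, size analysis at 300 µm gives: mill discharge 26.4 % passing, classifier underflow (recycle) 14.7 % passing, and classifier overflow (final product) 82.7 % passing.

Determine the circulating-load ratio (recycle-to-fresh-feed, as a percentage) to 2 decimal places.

Balance %-passing 300 µm (r = R/F):
(1+r)d = ru + o → r = (o−d)/(d−u)
r = (82.7 − 26.4)/(26.4 − 14.7) = 56.3/11.7 = 4.8120
CL = 100·r = 481.20 %

CL = 481.20 %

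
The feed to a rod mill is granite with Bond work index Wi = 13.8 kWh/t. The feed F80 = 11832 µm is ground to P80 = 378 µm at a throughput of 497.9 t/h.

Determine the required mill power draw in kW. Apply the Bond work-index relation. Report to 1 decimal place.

P = 2902.4 kW

W = 10 Wi / √P80 − 10 Wi / √F80
W = 10·13.8·(1/√378 − 1/√11832) = 10·13.8·(0.042241) = 5.8293 kWh/t
P_mill = W·ṁ = 5.8293·497.9 = 2902.4 kW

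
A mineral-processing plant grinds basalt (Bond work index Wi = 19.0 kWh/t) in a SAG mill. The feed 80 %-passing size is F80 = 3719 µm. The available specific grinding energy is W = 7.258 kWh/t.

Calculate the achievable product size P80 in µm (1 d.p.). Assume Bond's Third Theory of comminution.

W = 10·Wi·(P80^(-½) − F80^(-½))
P80^(−½) = W/(10 Wi) + F80^(−½)
  = 7.2580/(10·19.0) + 1/√3719 = 0.038200 + 0.016398 = 0.054598
P80 = (1/0.054598)² = 18.3157² = 335.47 µm

P80 = 335.5 µm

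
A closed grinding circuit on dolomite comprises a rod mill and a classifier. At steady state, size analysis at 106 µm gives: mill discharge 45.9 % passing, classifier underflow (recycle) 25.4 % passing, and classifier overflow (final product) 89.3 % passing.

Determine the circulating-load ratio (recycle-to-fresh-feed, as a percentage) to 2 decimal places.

CL = 211.71 %

Classifier node, passing 106 µm:
(1+r)d = ru + o → r = (o−d)/(d−u)
r = (89.3 − 45.9)/(45.9 − 25.4) = 43.4/20.5 = 2.1171
CL = 100·r = 211.71 %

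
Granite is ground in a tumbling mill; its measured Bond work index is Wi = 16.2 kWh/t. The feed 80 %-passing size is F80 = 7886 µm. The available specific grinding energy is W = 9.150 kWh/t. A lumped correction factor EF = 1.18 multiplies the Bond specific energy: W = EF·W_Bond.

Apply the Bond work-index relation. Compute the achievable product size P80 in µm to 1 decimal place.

W = 10 Wi (1/√P80 − 1/√F80)  [Bond]
W_Bond = W / EF = 9.150 / 1.18 = 7.7542 kWh/t
P80^(−½) = W_Bond/(10 Wi) + F80^(−½)
  = 7.7542/(10·16.2) + 1/√7886 = 0.047866 + 0.011261 = 0.059127
P80 = (1/0.059127)² = 16.9129² = 286.05 µm

P80 = 286.0 µm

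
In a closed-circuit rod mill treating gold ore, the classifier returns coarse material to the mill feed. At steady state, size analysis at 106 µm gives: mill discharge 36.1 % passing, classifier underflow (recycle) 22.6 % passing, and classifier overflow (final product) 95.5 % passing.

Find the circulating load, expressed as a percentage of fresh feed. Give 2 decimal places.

Classifier node, passing 106 µm:
r = (o − d)/(d − u)
r = (95.5 − 36.1)/(36.1 − 22.6) = 59.4/13.5 = 4.4000
CL = 100·r = 440.00 %

CL = 440.00 %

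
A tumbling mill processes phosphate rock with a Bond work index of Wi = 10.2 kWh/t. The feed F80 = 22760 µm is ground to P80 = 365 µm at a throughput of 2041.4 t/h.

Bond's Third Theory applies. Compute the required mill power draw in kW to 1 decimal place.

W = 10 Wi / √P80 − 10 Wi / √F80
W = 10·10.2·(1/√365 − 1/√22760) = 10·10.2·(0.045714) = 4.6628 kWh/t
P_mill = W·ṁ = 4.6628·2041.4 = 9518.7 kW

P = 9518.7 kW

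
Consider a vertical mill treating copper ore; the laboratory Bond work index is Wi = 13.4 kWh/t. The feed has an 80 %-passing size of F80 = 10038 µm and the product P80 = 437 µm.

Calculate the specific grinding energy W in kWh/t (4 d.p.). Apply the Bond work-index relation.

W = 5.0726 kWh/t

Bond: W = 10·Wi·(1/√P80 − 1/√F80)
1/√437 = 0.047836;  1/√10038 = 0.009981
W = 10·13.4·(0.047836 − 0.009981) = 5.0726 kWh/t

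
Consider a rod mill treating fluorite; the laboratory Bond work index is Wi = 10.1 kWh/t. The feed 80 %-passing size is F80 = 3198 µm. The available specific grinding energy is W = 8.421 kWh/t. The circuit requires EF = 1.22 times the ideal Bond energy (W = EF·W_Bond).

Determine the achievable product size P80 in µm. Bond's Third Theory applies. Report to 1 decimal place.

Bond:  W = 10 Wi (1/√P − 1/√F)
W_Bond = W / EF = 8.421 / 1.22 = 6.9025 kWh/t
P80^(−½) = W_Bond/(10 Wi) + F80^(−½)
  = 6.9025/(10·10.1) + 1/√3198 = 0.068341 + 0.017683 = 0.086024
P80 = (1/0.086024)² = 11.6246² = 135.13 µm

P80 = 135.1 µm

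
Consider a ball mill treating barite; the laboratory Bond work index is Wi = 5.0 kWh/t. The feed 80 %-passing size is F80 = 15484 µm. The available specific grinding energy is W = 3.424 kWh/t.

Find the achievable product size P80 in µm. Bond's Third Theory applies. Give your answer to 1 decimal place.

Bond:  W = 10 Wi (1/√P − 1/√F)
P80^-0.5 = F80^-0.5 + W/(10 Wi)
  = 3.4240/(10·5.0) + 1/√15484 = 0.068480 + 0.008036 = 0.076516
P80 = (1/0.076516)² = 13.0691² = 170.80 µm

P80 = 170.8 µm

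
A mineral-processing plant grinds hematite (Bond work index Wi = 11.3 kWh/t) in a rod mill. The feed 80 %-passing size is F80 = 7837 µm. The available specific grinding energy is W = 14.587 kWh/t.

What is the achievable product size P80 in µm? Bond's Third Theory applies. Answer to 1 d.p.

W = 10·Wi·[P80^(−½) − F80^(−½)]
1/√P80 = 1/√F80 + W/(10·Wi)
  = 14.5870/(10·11.3) + 1/√7837 = 0.129088 + 0.011296 = 0.140385
P80 = (1/0.140385)² = 7.1233² = 50.74 µm

P80 = 50.7 µm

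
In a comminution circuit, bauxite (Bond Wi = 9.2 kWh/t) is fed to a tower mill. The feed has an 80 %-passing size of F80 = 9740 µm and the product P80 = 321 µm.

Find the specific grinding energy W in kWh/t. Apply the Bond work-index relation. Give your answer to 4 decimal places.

Bond: W = 10·Wi·(1/√P80 − 1/√F80)
1/√321 = 0.055815;  1/√9740 = 0.010133
W = 10·9.2·(0.055815 − 0.010133) = 4.2027 kWh/t

W = 4.2027 kWh/t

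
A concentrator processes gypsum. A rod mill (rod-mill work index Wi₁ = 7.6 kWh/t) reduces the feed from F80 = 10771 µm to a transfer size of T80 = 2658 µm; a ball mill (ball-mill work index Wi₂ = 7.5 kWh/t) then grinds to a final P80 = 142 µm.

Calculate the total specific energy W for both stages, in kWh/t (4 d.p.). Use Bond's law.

W_Bond = 10·Wi·(1/√P₈₀ − 1/√F₈₀)
Stage 1 (10771→2658 µm, Wi₁=7.6): W₁ = 10·7.6·(0.019396 − 0.009635) = 0.7418 kWh/t
Stage 2 (2658→142 µm, Wi₂=7.5): W₂ = 10·7.5·(0.083918 − 0.019396) = 4.8391 kWh/t
W = W₁ + W₂ = 0.7418 + 4.8391 = 5.5810 kWh/t

W = 5.5810 kWh/t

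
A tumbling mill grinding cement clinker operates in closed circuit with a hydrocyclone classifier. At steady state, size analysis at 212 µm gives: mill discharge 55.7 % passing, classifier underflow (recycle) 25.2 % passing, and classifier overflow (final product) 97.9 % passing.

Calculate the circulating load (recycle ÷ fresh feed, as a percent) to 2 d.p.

CL = 138.36 %

Two-product formula at 212 µm:
r = (o − d)/(d − u)
r = (97.9 − 55.7)/(55.7 − 25.2) = 42.2/30.5 = 1.3836
CL = 100·r = 138.36 %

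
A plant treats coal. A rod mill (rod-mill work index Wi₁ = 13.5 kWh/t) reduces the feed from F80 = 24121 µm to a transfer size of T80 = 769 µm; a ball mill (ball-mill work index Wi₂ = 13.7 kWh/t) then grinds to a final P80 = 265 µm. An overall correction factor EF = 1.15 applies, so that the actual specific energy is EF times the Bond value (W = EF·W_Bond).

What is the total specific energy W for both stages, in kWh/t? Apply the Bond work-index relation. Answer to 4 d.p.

W = 8.5957 kWh/t

W_Bond = 10·Wi·(1/√P₈₀ − 1/√F₈₀)
Stage 1 (24121→769 µm, Wi₁=13.5): W₁ = 10·13.5·(0.036061 − 0.006439) = 3.9990 kWh/t
Stage 2 (769→265 µm, Wi₂=13.7): W₂ = 10·13.7·(0.061430 − 0.036061) = 3.4755 kWh/t
W = W₁ + W₂ = 3.9990 + 3.4755 = 7.4745 kWh/t
With EF = 1.15: W = 7.4745·1.15 = 8.5957 kWh/t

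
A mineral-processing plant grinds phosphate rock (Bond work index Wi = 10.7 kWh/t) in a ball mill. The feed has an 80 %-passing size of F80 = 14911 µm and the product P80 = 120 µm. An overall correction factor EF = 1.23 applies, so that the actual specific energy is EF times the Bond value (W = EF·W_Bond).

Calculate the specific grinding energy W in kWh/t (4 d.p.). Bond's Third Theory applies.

W = 10.9365 kWh/t

W = 10 Wi (P80^-0.5 − F80^-0.5)
1/√120 = 0.091287;  1/√14911 = 0.008189
W = 10·10.7·(0.091287 − 0.008189) = 8.8915 kWh/t
Apply correction: 8.8915 × 1.23 = 10.9365 kWh/t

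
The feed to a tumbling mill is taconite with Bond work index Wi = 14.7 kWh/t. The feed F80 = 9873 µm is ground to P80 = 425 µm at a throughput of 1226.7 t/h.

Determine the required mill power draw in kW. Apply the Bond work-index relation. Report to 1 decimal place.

W = 10·Wi·(P80^(-½) − F80^(-½))
W = 10·14.7·(1/√425 − 1/√9873) = 10·14.7·(0.038443) = 5.6511 kWh/t
Power = W × throughput = 5.6511 kWh/t × 1226.7 t/h = 6932.2 kW

P = 6932.2 kW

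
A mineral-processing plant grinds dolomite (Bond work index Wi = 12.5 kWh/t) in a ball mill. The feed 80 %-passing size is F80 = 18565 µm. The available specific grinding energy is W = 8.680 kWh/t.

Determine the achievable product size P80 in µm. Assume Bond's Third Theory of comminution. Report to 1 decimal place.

P80 = 169.6 µm

W = 10·Wi·(P80^(-½) − F80^(-½))
P80^(−½) = W/(10 Wi) + F80^(−½)
  = 8.6800/(10·12.5) + 1/√18565 = 0.069440 + 0.007339 = 0.076779
P80 = (1/0.076779)² = 13.0243² = 169.63 µm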